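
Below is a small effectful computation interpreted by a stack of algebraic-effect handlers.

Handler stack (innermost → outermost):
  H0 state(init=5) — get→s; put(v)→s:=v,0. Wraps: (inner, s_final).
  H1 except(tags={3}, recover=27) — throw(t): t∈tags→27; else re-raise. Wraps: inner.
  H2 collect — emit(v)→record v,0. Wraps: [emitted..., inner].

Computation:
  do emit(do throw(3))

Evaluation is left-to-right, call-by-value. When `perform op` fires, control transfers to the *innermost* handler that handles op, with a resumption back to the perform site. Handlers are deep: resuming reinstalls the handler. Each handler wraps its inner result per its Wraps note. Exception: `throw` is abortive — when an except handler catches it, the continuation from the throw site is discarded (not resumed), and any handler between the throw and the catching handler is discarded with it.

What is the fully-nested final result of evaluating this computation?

Answer: [27]

Evaluation trace:
throw(3) @ H1 caught ⇒ 27
H2 returns [27]
= [27]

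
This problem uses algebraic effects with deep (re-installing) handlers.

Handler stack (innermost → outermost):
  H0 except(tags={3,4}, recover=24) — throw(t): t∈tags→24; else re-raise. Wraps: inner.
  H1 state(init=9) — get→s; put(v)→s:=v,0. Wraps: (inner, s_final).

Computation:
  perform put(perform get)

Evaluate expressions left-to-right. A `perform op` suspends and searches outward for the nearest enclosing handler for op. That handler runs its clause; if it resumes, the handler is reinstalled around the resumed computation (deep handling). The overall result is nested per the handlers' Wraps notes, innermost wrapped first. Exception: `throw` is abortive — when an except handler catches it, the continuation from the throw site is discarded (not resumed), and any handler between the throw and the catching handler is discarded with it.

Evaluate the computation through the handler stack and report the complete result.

Answer: (0, 9)

Step-by-step:
get @ H1 ⇒ 9
put(9) @ H1 ⇒ s:=9
H0 returns 0
H1 returns (0, 9)
= (0, 9)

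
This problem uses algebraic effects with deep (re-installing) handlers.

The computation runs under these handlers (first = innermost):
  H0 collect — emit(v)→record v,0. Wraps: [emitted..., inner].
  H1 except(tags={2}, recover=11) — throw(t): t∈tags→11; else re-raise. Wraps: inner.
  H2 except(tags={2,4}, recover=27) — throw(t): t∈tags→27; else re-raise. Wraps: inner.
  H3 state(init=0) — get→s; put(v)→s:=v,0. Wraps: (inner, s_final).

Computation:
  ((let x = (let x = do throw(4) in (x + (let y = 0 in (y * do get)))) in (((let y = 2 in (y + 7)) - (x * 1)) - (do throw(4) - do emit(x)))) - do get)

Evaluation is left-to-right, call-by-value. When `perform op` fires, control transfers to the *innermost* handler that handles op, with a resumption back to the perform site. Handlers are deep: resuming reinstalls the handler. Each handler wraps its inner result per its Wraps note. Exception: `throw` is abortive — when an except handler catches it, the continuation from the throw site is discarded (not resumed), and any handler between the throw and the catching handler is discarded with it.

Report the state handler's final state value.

Answer: 0

Working:
throw(4) @ H1 re-raised
throw(4) @ H2 caught ⇒ 27
H3 returns (27, 0)
= (27, 0)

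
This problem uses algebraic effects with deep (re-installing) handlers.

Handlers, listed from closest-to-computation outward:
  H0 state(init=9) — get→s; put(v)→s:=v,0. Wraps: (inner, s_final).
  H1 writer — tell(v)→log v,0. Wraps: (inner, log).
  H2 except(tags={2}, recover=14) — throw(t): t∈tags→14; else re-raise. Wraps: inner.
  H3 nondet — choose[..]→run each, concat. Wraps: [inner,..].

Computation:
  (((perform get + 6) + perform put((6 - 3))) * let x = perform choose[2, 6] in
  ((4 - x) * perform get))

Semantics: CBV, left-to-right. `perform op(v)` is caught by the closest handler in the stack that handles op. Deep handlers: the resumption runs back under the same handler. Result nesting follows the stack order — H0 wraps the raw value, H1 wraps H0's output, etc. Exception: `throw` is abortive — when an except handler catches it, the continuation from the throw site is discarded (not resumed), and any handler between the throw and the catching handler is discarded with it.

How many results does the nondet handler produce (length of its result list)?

Answer: 2

Evaluation trace:
get @ H0 ⇒ 9
put(3) @ H0 ⇒ s:=3
choose[2, 6] @ H3
  branch[0] choose=2:
    get @ H0 ⇒ 3
    H0 returns (90, 3)
    H1 returns ((90, 3), ())
    H2 returns ((90, 3), ())
    H3 returns [((90, 3), ())]
  branch[1] choose=6:
    get @ H0 ⇒ 3
    H0 returns (-90, 3)
    H1 returns ((-90, 3), ())
    H2 returns ((-90, 3), ())
    H3 returns [((-90, 3), ())]
= [((90, 3), ()), ((-90, 3), ())]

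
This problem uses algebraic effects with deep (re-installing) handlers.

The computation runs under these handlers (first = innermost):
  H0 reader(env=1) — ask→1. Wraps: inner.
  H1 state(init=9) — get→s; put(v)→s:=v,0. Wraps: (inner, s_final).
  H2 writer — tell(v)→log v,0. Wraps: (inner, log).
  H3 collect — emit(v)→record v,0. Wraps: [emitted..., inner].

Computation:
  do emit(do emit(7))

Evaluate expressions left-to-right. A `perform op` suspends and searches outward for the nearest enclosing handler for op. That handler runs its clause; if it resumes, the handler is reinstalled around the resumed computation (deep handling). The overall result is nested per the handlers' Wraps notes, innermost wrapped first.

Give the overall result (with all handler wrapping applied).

Answer: [7, 0, ((0, 9), ())]

Step-by-step:
emit(7) @ H3 ⇒ out+=7
emit(0) @ H3 ⇒ out+=0
H0 returns 0
H1 returns (0, 9)
H2 returns ((0, 9), ())
H3 returns [7, 0, ((0, 9), ())]
= [7, 0, ((0, 9), ())]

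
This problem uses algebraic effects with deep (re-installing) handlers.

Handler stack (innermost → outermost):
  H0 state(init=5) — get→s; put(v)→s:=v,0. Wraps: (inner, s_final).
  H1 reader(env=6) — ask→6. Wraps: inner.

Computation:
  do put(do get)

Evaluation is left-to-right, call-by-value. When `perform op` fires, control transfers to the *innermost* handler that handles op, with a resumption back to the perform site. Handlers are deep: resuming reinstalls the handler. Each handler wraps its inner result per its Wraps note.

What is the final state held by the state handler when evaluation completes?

Working:
get @ H0 ⇒ 5
put(5) @ H0 ⇒ s:=5
H0 returns (0, 5)
H1 returns (0, 5)
= (0, 5)

Answer: 5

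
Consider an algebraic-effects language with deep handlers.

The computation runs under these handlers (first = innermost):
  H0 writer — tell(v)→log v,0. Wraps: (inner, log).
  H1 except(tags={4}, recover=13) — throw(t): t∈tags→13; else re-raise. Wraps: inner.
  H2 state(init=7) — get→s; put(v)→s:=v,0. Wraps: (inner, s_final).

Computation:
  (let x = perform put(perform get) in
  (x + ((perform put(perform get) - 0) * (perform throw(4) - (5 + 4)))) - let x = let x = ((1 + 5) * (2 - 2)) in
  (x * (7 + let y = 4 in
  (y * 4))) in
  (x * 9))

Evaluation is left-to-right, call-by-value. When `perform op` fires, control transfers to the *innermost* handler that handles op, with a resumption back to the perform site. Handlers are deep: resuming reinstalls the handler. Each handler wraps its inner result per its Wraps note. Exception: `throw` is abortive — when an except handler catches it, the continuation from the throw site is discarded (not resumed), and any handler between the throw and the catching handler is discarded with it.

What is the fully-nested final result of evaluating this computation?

Evaluation trace:
get @ H2 ⇒ 7
put(7) @ H2 ⇒ s:=7
get @ H2 ⇒ 7
put(7) @ H2 ⇒ s:=7
throw(4) @ H1 caught ⇒ 13
H2 returns (13, 7)
= (13, 7)

Answer: (13, 7)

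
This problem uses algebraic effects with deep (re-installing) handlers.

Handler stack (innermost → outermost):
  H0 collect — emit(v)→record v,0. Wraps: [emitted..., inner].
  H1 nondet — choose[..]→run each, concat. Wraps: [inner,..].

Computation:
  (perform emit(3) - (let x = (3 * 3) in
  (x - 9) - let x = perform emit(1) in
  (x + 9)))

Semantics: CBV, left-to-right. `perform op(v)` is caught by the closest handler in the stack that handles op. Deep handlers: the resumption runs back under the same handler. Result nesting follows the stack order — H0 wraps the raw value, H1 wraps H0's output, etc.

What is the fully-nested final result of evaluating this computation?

Evaluation trace:
emit(3) @ H0 ⇒ out+=3
emit(1) @ H0 ⇒ out+=1
H0 returns [3, 1, 9]
H1 returns [[3, 1, 9]]
= [[3, 1, 9]]

Answer: [[3, 1, 9]]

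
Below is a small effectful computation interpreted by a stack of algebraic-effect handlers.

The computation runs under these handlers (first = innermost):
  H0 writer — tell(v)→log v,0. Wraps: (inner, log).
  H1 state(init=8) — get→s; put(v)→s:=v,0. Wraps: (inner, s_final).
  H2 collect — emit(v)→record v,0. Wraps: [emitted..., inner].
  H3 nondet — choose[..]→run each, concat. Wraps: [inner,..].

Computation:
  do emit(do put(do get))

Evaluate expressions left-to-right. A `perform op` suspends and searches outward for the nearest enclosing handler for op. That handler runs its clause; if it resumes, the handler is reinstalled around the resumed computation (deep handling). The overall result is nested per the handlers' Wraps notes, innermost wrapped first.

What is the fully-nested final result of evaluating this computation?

Answer: [[0, ((0, ()), 8)]]

Working:
get @ H1 ⇒ 8
put(8) @ H1 ⇒ s:=8
emit(0) @ H2 ⇒ out+=0
H0 returns (0, ())
H1 returns ((0, ()), 8)
H2 returns [0, ((0, ()), 8)]
H3 returns [[0, ((0, ()), 8)]]
= [[0, ((0, ()), 8)]]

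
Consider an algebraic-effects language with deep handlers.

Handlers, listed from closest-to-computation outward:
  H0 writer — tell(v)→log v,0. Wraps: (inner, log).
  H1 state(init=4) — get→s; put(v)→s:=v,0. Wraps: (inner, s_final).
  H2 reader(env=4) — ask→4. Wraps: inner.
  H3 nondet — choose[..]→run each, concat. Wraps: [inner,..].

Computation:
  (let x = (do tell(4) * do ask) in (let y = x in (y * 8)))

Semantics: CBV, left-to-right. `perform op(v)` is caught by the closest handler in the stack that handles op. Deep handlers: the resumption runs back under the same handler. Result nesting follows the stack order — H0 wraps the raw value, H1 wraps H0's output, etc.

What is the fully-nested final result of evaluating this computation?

Answer: [((0, (4)), 4)]

Step-by-step:
tell(4) @ H0 ⇒ log+=4
ask @ H2 ⇒ 4
H0 returns (0, (4))
H1 returns ((0, (4)), 4)
H2 returns ((0, (4)), 4)
H3 returns [((0, (4)), 4)]
= [((0, (4)), 4)]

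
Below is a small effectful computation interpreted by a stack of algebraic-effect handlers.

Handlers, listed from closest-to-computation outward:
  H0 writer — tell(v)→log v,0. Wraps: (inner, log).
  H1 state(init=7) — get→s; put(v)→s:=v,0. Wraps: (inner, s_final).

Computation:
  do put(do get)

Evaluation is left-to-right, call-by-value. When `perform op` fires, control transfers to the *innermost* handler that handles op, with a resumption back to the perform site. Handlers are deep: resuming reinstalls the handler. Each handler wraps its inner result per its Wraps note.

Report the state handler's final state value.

Working:
get @ H1 ⇒ 7
put(7) @ H1 ⇒ s:=7
H0 returns (0, ())
H1 returns ((0, ()), 7)
= ((0, ()), 7)

Answer: 7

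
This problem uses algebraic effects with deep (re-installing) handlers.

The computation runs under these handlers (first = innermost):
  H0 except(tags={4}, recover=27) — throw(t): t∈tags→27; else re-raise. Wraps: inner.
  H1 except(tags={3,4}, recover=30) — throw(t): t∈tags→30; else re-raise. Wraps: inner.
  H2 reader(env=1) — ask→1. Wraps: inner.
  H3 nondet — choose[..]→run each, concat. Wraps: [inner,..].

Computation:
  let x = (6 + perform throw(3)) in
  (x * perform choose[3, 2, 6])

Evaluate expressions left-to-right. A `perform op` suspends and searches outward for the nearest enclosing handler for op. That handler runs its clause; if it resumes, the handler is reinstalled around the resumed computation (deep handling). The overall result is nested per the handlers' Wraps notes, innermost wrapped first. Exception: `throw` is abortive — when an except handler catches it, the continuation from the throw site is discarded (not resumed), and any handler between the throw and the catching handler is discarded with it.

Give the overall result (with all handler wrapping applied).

Answer: [30]

Working:
throw(3) @ H0 re-raised
throw(3) @ H1 caught ⇒ 30
H2 returns 30
H3 returns [30]
= [30]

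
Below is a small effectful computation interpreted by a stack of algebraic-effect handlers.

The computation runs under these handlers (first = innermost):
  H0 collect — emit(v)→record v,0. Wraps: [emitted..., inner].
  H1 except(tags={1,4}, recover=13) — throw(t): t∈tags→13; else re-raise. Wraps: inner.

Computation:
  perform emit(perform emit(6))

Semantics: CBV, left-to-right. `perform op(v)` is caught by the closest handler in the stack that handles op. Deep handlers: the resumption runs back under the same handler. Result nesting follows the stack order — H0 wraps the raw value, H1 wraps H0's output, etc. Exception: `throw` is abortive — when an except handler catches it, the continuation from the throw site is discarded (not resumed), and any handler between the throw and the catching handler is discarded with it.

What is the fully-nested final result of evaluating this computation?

Step-by-step:
emit(6) @ H0 ⇒ out+=6
emit(0) @ H0 ⇒ out+=0
H0 returns [6, 0, 0]
H1 returns [6, 0, 0]
= [6, 0, 0]

Answer: [6, 0, 0]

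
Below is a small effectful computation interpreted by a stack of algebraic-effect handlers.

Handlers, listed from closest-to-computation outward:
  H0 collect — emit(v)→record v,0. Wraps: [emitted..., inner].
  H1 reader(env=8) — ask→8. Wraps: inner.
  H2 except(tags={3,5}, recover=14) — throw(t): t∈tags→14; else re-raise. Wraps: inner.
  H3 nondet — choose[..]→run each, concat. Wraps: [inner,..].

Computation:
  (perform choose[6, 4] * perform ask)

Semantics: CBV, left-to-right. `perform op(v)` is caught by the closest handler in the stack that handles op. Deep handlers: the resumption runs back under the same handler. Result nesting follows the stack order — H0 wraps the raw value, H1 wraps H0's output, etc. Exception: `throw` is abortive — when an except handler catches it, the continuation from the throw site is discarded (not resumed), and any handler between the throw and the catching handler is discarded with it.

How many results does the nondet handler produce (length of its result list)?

Evaluation trace:
choose[6, 4] @ H3
  branch[0] choose=6:
    ask @ H1 ⇒ 8
    H0 returns [48]
    H1 returns [48]
    H2 returns [48]
    H3 returns [[48]]
  branch[1] choose=4:
    ask @ H1 ⇒ 8
    H0 returns [32]
    H1 returns [32]
    H2 returns [32]
    H3 returns [[32]]
= [[48], [32]]

Answer: 2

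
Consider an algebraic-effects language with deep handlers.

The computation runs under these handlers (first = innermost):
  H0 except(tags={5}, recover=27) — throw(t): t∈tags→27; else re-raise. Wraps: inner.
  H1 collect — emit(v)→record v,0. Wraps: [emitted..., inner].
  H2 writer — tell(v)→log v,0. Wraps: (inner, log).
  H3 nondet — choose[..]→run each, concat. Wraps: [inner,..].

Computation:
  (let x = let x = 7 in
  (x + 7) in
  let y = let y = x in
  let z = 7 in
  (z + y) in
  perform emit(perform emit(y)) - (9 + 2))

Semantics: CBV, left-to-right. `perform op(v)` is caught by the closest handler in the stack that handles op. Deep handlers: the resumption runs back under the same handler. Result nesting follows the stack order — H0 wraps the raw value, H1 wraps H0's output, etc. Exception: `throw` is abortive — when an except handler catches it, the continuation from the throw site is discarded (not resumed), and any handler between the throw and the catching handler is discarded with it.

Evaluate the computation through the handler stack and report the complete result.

Answer: [([21, 0, -11], ())]

Evaluation trace:
emit(21) @ H1 ⇒ out+=21
emit(0) @ H1 ⇒ out+=0
H0 returns -11
H1 returns [21, 0, -11]
H2 returns ([21, 0, -11], ())
H3 returns [([21, 0, -11], ())]
= [([21, 0, -11], ())]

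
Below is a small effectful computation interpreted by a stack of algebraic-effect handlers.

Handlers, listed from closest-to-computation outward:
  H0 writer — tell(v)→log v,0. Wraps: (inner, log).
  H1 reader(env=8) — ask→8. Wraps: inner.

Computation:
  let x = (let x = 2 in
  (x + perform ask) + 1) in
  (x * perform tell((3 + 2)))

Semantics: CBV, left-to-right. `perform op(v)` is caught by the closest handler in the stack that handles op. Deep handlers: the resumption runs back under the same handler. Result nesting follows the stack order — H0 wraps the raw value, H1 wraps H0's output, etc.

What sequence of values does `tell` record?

Answer: (5)

Step-by-step:
ask @ H1 ⇒ 8
tell(5) @ H0 ⇒ log+=5
H0 returns (0, (5))
H1 returns (0, (5))
= (0, (5))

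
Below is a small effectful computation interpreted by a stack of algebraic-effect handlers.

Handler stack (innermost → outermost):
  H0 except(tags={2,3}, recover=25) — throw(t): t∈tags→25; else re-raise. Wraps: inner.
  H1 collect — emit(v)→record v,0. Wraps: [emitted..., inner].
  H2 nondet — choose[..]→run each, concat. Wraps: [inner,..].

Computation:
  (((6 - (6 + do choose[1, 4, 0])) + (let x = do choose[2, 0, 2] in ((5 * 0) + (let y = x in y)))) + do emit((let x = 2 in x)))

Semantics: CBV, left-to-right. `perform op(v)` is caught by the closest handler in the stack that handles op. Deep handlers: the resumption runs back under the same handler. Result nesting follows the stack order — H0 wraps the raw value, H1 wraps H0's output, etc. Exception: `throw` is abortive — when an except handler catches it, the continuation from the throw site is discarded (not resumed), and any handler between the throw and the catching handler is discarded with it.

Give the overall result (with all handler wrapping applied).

Step-by-step:
choose[1, 4, 0] @ H2
  branch[0] choose=1:
    choose[2, 0, 2] @ H2
      branch[0] choose=2:
        emit(2) @ H1 ⇒ out+=2
        H0 returns 1
        H1 returns [2, 1]
        H2 returns [[2, 1]]
      branch[1] choose=0:
        emit(2) @ H1 ⇒ out+=2
        H0 returns -1
        H1 returns [2, -1]
        H2 returns [[2, -1]]
      branch[2] choose=2:
        emit(2) @ H1 ⇒ out+=2
        H0 returns 1
        H1 returns [2, 1]
        H2 returns [[2, 1]]
  branch[1] choose=4:
    choose[2, 0, 2] @ H2
      branch[0] choose=2:
        emit(2) @ H1 ⇒ out+=2
        H0 returns -2
        H1 returns [2, -2]
        H2 returns [[2, -2]]
      branch[1] choose=0:
        emit(2) @ H1 ⇒ out+=2
        H0 returns -4
        H1 returns [2, -4]
        H2 returns [[2, -4]]
      branch[2] choose=2:
        emit(2) @ H1 ⇒ out+=2
        H0 returns -2
        H1 returns [2, -2]
        H2 returns [[2, -2]]
  branch[2] choose=0:
    choose[2, 0, 2] @ H2
      branch[0] choose=2:
        emit(2) @ H1 ⇒ out+=2
        H0 returns 2
        H1 returns [2, 2]
        H2 returns [[2, 2]]
      branch[1] choose=0:
        emit(2) @ H1 ⇒ out+=2
        H0 returns 0
        H1 returns [2, 0]
        H2 returns [[2, 0]]
      branch[2] choose=2:
        emit(2) @ H1 ⇒ out+=2
        H0 returns 2
        H1 returns [2, 2]
        H2 returns [[2, 2]]
= [[2, 1], [2, -1], [2, 1], [2, -2], [2, -4], [2, -2], [2, 2], [2, 0], [2, 2]]

Answer: [[2, 1], [2, -1], [2, 1], [2, -2], [2, -4], [2, -2], [2, 2], [2, 0], [2, 2]]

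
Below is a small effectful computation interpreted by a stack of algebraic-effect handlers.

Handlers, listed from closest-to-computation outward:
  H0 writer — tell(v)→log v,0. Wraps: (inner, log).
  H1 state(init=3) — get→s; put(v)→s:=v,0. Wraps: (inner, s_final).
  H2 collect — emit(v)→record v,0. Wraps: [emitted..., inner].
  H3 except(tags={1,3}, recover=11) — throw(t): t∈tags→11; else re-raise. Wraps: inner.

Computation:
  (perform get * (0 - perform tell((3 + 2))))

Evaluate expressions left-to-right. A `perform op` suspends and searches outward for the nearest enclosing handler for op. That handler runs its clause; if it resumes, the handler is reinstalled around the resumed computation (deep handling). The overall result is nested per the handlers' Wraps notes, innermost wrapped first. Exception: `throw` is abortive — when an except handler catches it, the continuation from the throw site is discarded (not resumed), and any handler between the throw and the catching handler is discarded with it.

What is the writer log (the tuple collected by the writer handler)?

Answer: (5)

Working:
get @ H1 ⇒ 3
tell(5) @ H0 ⇒ log+=5
H0 returns (0, (5))
H1 returns ((0, (5)), 3)
H2 returns [((0, (5)), 3)]
H3 returns [((0, (5)), 3)]
= [((0, (5)), 3)]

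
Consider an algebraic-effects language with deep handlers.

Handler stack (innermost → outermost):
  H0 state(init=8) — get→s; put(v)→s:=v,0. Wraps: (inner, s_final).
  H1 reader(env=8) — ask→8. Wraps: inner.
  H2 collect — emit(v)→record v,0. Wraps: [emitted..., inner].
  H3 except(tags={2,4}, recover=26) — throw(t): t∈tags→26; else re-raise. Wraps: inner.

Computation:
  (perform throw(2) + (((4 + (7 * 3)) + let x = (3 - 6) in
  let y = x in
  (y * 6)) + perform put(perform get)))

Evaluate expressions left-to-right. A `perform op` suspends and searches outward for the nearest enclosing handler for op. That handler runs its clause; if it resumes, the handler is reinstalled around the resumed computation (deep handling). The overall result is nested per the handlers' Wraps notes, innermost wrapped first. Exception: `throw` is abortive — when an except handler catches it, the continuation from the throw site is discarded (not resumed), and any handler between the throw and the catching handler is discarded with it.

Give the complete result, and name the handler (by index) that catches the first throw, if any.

Working:
throw(2) @ H3 caught ⇒ 26
= 26

Answer: 26 ; first throw caught by: H3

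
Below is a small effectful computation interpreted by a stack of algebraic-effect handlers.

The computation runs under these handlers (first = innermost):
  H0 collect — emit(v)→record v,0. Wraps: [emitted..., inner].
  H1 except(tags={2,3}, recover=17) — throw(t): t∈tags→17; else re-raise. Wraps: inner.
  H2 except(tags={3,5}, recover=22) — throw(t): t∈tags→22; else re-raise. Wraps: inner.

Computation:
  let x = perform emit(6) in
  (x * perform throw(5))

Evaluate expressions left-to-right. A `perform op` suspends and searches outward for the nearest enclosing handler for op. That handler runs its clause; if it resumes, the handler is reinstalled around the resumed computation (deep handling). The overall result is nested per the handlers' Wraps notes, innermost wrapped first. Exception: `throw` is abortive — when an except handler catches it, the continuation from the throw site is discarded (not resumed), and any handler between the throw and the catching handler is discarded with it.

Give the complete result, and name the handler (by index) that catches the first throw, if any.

Answer: 22 ; first throw caught by: H2

Working:
emit(6) @ H0 ⇒ out+=6
throw(5) @ H1 re-raised
throw(5) @ H2 caught ⇒ 22
= 22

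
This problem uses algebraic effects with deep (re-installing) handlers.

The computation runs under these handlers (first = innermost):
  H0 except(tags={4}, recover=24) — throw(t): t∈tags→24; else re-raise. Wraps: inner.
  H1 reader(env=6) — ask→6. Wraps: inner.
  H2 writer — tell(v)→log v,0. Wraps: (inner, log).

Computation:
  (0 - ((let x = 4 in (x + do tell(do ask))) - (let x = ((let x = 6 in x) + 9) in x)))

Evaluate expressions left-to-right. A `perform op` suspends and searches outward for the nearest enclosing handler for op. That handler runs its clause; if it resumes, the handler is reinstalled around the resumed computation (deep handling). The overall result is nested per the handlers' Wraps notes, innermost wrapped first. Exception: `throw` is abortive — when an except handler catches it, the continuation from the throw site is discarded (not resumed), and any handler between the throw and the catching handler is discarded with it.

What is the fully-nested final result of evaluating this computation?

Working:
ask @ H1 ⇒ 6
tell(6) @ H2 ⇒ log+=6
H0 returns 11
H1 returns 11
H2 returns (11, (6))
= (11, (6))

Answer: (11, (6))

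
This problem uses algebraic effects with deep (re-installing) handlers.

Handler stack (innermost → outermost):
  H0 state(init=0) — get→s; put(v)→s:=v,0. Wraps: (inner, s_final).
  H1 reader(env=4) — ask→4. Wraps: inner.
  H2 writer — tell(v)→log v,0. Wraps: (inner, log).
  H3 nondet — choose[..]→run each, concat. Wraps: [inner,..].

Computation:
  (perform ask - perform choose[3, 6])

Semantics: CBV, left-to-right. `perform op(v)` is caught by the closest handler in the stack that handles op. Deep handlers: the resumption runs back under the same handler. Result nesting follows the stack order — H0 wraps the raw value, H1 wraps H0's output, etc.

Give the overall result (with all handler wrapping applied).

Step-by-step:
ask @ H1 ⇒ 4
choose[3, 6] @ H3
  branch[0] choose=3:
    H0 returns (1, 0)
    H1 returns (1, 0)
    H2 returns ((1, 0), ())
    H3 returns [((1, 0), ())]
  branch[1] choose=6:
    H0 returns (-2, 0)
    H1 returns (-2, 0)
    H2 returns ((-2, 0), ())
    H3 returns [((-2, 0), ())]
= [((1, 0), ()), ((-2, 0), ())]

Answer: [((1, 0), ()), ((-2, 0), ())]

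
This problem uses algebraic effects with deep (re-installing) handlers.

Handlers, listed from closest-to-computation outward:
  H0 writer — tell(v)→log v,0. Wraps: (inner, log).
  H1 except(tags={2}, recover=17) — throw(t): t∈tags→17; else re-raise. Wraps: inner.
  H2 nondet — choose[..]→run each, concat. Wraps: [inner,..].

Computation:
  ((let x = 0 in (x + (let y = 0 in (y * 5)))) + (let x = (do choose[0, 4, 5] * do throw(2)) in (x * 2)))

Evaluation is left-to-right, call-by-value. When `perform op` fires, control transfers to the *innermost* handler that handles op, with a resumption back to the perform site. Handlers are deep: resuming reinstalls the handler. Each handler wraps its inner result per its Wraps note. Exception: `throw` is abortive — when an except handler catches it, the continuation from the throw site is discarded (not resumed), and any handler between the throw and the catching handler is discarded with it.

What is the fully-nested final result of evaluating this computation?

Working:
choose[0, 4, 5] @ H2
  branch[0] choose=0:
    throw(2) @ H1 caught ⇒ 17
    H2 returns [17]
  branch[1] choose=4:
    throw(2) @ H1 caught ⇒ 17
    H2 returns [17]
  branch[2] choose=5:
    throw(2) @ H1 caught ⇒ 17
    H2 returns [17]
= [17, 17, 17]

Answer: [17, 17, 17]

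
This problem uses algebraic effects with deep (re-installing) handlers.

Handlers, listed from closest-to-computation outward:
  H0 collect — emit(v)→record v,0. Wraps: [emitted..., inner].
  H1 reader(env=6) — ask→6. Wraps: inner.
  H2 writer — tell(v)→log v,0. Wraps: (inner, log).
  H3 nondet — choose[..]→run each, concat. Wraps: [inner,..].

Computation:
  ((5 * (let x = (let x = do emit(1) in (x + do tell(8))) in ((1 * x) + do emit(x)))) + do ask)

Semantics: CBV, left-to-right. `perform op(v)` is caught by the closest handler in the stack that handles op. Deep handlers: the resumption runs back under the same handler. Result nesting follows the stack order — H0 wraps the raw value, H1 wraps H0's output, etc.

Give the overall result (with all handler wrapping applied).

Step-by-step:
emit(1) @ H0 ⇒ out+=1
tell(8) @ H2 ⇒ log+=8
emit(0) @ H0 ⇒ out+=0
ask @ H1 ⇒ 6
H0 returns [1, 0, 6]
H1 returns [1, 0, 6]
H2 returns ([1, 0, 6], (8))
H3 returns [([1, 0, 6], (8))]
= [([1, 0, 6], (8))]

Answer: [([1, 0, 6], (8))]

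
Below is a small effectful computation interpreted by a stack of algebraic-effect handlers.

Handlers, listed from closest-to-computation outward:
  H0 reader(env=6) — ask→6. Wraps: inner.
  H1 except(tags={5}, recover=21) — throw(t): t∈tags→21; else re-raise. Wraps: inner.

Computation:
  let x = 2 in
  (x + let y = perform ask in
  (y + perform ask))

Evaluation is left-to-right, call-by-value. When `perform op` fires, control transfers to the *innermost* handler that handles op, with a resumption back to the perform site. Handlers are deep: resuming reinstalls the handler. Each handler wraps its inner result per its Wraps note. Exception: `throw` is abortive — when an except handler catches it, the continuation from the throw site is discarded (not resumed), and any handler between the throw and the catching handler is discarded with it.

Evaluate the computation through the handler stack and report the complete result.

Evaluation trace:
ask @ H0 ⇒ 6
ask @ H0 ⇒ 6
H0 returns 14
H1 returns 14
= 14

Answer: 14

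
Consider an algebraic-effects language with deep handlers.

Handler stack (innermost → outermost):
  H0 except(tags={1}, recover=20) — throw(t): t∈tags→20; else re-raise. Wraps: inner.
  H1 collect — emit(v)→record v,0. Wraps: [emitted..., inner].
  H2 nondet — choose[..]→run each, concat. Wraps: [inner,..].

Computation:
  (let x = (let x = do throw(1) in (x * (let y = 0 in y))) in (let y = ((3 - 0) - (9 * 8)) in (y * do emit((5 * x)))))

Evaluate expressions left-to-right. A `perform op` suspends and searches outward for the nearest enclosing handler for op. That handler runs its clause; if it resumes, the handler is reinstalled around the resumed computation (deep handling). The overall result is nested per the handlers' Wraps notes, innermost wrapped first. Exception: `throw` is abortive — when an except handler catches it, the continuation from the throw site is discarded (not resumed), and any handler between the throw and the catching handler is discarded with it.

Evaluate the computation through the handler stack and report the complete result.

Step-by-step:
throw(1) @ H0 caught ⇒ 20
H1 returns [20]
H2 returns [[20]]
= [[20]]

Answer: [[20]]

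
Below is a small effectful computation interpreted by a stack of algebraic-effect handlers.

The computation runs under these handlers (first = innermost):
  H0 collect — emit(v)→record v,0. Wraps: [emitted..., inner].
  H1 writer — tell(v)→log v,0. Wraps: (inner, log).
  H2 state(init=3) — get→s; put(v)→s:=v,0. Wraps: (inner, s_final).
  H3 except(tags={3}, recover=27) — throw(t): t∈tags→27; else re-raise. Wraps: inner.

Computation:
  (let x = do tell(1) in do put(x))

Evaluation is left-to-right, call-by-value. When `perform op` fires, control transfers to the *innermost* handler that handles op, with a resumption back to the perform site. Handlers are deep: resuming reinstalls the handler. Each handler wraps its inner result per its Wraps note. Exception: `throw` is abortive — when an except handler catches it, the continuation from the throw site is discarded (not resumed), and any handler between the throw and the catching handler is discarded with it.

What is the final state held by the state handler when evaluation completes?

Answer: 0

Evaluation trace:
tell(1) @ H1 ⇒ log+=1
put(0) @ H2 ⇒ s:=0
H0 returns [0]
H1 returns ([0], (1))
H2 returns (([0], (1)), 0)
H3 returns (([0], (1)), 0)
= (([0], (1)), 0)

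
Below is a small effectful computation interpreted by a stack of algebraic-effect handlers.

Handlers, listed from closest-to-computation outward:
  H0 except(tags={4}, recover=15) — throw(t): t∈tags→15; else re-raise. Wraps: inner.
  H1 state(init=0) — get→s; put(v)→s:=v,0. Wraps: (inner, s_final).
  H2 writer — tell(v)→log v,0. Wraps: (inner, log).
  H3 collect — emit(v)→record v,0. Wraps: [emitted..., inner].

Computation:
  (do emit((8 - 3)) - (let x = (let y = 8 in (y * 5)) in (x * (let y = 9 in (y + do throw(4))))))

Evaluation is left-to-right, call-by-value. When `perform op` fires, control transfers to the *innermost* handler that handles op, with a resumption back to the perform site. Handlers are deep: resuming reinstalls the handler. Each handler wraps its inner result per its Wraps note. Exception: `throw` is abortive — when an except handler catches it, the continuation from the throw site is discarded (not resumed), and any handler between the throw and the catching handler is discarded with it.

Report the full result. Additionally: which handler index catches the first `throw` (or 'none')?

Answer: [5, ((15, 0), ())] ; first throw caught by: H0

Evaluation trace:
emit(5) @ H3 ⇒ out+=5
throw(4) @ H0 caught ⇒ 15
H1 returns (15, 0)
H2 returns ((15, 0), ())
H3 returns [5, ((15, 0), ())]
= [5, ((15, 0), ())]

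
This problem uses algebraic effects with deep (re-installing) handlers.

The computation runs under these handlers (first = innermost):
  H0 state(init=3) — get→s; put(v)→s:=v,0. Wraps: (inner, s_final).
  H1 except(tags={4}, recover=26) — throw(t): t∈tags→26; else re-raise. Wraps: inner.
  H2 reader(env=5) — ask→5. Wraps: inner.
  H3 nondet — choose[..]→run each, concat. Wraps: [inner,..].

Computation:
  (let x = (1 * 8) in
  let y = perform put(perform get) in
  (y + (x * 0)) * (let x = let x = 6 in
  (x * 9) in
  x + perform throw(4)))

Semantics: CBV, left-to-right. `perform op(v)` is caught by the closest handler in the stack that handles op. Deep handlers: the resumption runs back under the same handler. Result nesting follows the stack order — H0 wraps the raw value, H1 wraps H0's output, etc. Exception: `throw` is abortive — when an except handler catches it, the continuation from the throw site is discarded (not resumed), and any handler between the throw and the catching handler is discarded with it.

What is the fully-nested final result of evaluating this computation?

Answer: [26]

Step-by-step:
get @ H0 ⇒ 3
put(3) @ H0 ⇒ s:=3
throw(4) @ H1 caught ⇒ 26
H2 returns 26
H3 returns [26]
= [26]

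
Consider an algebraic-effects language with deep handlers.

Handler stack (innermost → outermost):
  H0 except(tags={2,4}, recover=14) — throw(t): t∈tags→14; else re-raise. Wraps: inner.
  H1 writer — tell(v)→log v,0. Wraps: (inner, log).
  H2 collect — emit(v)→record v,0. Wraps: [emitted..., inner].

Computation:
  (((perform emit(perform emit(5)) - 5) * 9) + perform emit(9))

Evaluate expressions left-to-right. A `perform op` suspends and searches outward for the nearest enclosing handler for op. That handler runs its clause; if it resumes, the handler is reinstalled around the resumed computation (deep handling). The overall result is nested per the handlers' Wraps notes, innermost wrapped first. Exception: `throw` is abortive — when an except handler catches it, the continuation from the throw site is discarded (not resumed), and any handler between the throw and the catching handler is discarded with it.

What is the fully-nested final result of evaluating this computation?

Working:
emit(5) @ H2 ⇒ out+=5
emit(0) @ H2 ⇒ out+=0
emit(9) @ H2 ⇒ out+=9
H0 returns -45
H1 returns (-45, ())
H2 returns [5, 0, 9, (-45, ())]
= [5, 0, 9, (-45, ())]

Answer: [5, 0, 9, (-45, ())]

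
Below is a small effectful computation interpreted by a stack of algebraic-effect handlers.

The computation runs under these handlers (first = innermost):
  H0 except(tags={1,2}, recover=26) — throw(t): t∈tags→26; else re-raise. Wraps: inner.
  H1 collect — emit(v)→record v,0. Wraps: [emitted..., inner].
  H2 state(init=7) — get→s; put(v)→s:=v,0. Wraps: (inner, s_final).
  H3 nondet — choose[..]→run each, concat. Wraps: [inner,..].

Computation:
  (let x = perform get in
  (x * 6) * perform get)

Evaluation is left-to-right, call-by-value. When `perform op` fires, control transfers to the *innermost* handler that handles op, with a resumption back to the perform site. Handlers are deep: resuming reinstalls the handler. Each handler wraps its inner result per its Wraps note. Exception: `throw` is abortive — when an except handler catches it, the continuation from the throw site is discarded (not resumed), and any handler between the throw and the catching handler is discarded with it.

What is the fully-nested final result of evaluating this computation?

Answer: [([294], 7)]

Evaluation trace:
get @ H2 ⇒ 7
get @ H2 ⇒ 7
H0 returns 294
H1 returns [294]
H2 returns ([294], 7)
H3 returns [([294], 7)]
= [([294], 7)]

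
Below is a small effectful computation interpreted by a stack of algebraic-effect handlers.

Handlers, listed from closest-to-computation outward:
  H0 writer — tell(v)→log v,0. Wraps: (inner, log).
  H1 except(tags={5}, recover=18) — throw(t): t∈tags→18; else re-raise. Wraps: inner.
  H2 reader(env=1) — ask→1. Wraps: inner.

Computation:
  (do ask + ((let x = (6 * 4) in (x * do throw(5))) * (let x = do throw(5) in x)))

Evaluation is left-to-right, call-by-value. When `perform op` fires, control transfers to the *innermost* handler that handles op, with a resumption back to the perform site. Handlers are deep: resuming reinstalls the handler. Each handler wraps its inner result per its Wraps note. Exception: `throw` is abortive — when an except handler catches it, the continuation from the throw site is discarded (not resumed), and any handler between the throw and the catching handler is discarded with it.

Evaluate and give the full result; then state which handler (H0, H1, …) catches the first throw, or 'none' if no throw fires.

Answer: 18 ; first throw caught by: H1

Working:
ask @ H2 ⇒ 1
throw(5) @ H1 caught ⇒ 18
H2 returns 18
= 18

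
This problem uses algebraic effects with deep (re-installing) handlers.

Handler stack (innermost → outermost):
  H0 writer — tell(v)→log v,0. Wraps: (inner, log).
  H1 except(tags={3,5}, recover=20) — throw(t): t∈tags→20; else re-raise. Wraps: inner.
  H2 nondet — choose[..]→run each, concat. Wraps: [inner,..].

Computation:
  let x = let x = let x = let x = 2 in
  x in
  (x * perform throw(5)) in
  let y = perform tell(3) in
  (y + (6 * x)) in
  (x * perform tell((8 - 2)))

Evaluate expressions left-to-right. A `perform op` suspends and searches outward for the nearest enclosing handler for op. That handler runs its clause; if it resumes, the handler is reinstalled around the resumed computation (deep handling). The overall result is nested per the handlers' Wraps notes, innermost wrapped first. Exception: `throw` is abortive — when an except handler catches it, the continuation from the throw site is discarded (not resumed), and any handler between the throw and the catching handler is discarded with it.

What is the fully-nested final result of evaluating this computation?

Step-by-step:
throw(5) @ H1 caught ⇒ 20
H2 returns [20]
= [20]

Answer: [20]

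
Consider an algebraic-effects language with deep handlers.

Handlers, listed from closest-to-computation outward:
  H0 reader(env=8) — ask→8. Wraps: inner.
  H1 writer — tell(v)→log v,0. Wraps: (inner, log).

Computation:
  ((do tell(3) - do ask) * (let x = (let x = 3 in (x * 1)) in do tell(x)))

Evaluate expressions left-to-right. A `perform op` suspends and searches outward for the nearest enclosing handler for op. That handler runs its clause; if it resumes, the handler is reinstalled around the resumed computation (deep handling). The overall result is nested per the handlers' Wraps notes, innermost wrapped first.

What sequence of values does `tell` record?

Answer: (3, 3)

Working:
tell(3) @ H1 ⇒ log+=3
ask @ H0 ⇒ 8
tell(3) @ H1 ⇒ log+=3
H0 returns 0
H1 returns (0, (3, 3))
= (0, (3, 3))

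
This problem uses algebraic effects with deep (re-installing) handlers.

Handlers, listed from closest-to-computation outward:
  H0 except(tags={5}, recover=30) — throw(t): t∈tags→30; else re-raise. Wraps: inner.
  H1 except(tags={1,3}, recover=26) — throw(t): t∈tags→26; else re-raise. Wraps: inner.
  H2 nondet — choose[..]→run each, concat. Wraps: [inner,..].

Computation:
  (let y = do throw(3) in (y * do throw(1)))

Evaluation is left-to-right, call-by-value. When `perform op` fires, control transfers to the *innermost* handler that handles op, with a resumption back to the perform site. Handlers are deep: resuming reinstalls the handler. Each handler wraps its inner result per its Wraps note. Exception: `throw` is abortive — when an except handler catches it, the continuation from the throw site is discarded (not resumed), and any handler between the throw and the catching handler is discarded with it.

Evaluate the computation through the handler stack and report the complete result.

Answer: [26]

Working:
throw(3) @ H0 re-raised
throw(3) @ H1 caught ⇒ 26
H2 returns [26]
= [26]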